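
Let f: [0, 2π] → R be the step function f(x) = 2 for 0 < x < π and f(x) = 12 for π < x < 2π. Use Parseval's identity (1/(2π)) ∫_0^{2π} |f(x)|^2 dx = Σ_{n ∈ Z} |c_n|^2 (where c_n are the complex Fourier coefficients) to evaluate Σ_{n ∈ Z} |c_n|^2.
Σ |c_n|^2 = 74

Parseval equates the L^2 energy of f (normalised by 1/(2π)) with the ℓ^2 sum of its Fourier coefficients: (1/(2π)) ∫_0^{2π} |f|^2 = Σ |c_n|^2.
Compute the left side: (1/(2π)) [∫_0^π 2^2 dx + ∫_π^{2π} 12^2 dx] = (1/(2π)) · (4π + 144π) = (4 + 144)/2 = 74.
So Σ_{n ∈ Z} |c_n|^2 = 74.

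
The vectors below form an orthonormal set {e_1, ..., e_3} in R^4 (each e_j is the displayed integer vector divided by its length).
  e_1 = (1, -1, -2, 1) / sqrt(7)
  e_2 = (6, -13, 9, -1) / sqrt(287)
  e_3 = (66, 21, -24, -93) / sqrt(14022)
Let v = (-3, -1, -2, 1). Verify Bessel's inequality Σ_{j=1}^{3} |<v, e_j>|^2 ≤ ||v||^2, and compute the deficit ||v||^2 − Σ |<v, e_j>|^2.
Σ |<v, e_j>|^2 = 157/19; ||v||^2 = 15; deficit = 128/19

Write each e_j = u_j / sqrt(<u_j, u_j>) where u_j is the displayed integer vector. Then <v, e_j> = <v, u_j> / sqrt(<u_j, u_j>), so |<v, e_j>|^2 = <v, u_j>^2 / <u_j, u_j>.
Coefficients: <v, e_1> = 3/sqrt(7), <v, e_2> = -24/sqrt(287), <v, e_3> = -264/sqrt(14022).
Square and sum: Σ |<v, e_j>|^2 = 157/19.
Compute ||v||^2 = v·v = 15.
Deficit = 15 − 157/19 = 128/19 ≥ 0, confirming Bessel's inequality. (The deficit equals ||v − Σ <v,e_j> e_j||^2, the squared distance from v to span{e_j}.)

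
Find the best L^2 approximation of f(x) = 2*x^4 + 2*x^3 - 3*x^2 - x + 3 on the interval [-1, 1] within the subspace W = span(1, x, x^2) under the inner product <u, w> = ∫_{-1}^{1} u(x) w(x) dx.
g(x) = -9*x^2/7 + x/5 + 99/35

The best approximation g ∈ W is the orthogonal projection of f onto W. Writing g = a_0 + a_1 x + a_2 x^2, the coefficients solve the normal equations G · a = b where
  G_{ij} = <φ_i, φ_j> and b_i = <f, φ_i>, with φ_0 = 1, φ_1 = x, φ_2 = x^2.
G =
  [2, 0, 2/3]
  [0, 2/3, 0]
  [2/3, 0, 2/5],
b = (24/5, 2/15, 48/35).
Solving gives a_0 = 99/35, a_1 = 1/5, a_2 = -9/7, so
  g(x) = -9*x^2/7 + x/5 + 99/35.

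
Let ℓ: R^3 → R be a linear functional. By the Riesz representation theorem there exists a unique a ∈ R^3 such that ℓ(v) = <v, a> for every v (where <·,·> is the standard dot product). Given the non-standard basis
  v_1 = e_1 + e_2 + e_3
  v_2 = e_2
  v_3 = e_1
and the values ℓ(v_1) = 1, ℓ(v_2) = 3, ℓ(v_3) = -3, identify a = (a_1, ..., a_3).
a = (-3, 3, 1)

Write a = (a_1, ..., a_3) in the standard basis. For each basis vector v_i, ℓ(v_i) = <v_i, a> is a linear equation in the a_j's. Collect the n equations into a matrix system V a = ℓ, where row i of V is v_i (expressed in the standard basis). Since V is invertible (lower-triangular with 1s on the diagonal, up to permutation), solve by back-substitution:
  V =
[[1, 1, 1],
 [0, 1, 0],
 [1, 0, 0]]
  V a = (1, 3, -3)
Solving gives a = (-3, 3, 1).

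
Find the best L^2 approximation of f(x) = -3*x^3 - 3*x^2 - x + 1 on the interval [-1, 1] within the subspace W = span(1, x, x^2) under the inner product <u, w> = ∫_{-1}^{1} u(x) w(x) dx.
g(x) = -3*x^2 - 14*x/5 + 1

The best approximation g ∈ W is the orthogonal projection of f onto W. Writing g = a_0 + a_1 x + a_2 x^2, the coefficients solve the normal equations G · a = b where
  G_{ij} = <φ_i, φ_j> and b_i = <f, φ_i>, with φ_0 = 1, φ_1 = x, φ_2 = x^2.
G =
  [2, 0, 2/3]
  [0, 2/3, 0]
  [2/3, 0, 2/5],
b = (0, -28/15, -8/15).
Solving gives a_0 = 1, a_1 = -14/5, a_2 = -3, so
  g(x) = -3*x^2 - 14*x/5 + 1.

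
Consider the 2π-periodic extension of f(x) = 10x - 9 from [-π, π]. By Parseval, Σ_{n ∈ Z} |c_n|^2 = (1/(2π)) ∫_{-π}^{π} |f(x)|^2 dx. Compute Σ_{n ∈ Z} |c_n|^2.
Σ |c_n|^2 = 100π^2/3 + 81

Expand and integrate term by term over [-π, π]:
  ∫ (10x)^2 dx = 100·(2π^3/3); ∫ 2·10·(-9)·x dx = 0 (odd integrand); ∫ (-9)^2 dx = 81·2π.
So (1/(2π)) ∫_{-π}^{π} (10x - 9)^2 dx = 100π^2/3 + 81 = 100π^2/3 + 81.
Parseval ⇒ Σ |c_n|^2 = 100π^2/3 + 81.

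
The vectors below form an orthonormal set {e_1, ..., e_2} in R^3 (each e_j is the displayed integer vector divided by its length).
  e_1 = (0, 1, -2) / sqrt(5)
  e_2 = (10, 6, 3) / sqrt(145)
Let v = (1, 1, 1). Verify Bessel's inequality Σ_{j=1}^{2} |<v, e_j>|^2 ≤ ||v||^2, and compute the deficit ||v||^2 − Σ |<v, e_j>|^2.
Σ |<v, e_j>|^2 = 78/29; ||v||^2 = 3; deficit = 9/29

Write each e_j = u_j / sqrt(<u_j, u_j>) where u_j is the displayed integer vector. Then <v, e_j> = <v, u_j> / sqrt(<u_j, u_j>), so |<v, e_j>|^2 = <v, u_j>^2 / <u_j, u_j>.
Coefficients: <v, e_1> = -1/sqrt(5), <v, e_2> = 19/sqrt(145).
Square and sum: Σ |<v, e_j>|^2 = 78/29.
Compute ||v||^2 = v·v = 3.
Deficit = 3 − 78/29 = 9/29 ≥ 0, confirming Bessel's inequality. (The deficit equals ||v − Σ <v,e_j> e_j||^2, the squared distance from v to span{e_j}.)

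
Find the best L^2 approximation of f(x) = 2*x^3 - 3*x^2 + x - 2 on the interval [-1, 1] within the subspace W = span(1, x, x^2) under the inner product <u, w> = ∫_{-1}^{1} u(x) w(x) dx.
g(x) = -3*x^2 + 11*x/5 - 2

The best approximation g ∈ W is the orthogonal projection of f onto W. Writing g = a_0 + a_1 x + a_2 x^2, the coefficients solve the normal equations G · a = b where
  G_{ij} = <φ_i, φ_j> and b_i = <f, φ_i>, with φ_0 = 1, φ_1 = x, φ_2 = x^2.
G =
  [2, 0, 2/3]
  [0, 2/3, 0]
  [2/3, 0, 2/5],
b = (-6, 22/15, -38/15).
Solving gives a_0 = -2, a_1 = 11/5, a_2 = -3, so
  g(x) = -3*x^2 + 11*x/5 - 2.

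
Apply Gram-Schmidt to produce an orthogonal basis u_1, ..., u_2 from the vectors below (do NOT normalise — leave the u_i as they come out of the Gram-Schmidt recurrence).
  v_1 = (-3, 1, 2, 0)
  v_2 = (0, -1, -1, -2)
Orthogonal basis:
  u_1 = (-3, 1, 2, 0)
  u_2 = (-9/14, -11/14, -4/7, -2)

Apply the Gram-Schmidt recurrence
  u_1 = v_1
  u_i = v_i − Σ_{j<i} ((v_i · u_j) / (u_j · u_j)) · u_j.

Step by step this gives:
  u_1 = (-3, 1, 2, 0)
  u_2 = (-9/14, -11/14, -4/7, -2)

Orthogonality check:
  u_2 · u_1 = 0 (should be 0)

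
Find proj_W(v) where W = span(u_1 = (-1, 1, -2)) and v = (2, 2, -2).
proj_W(v) = (-2/3, 2/3, -4/3)

Set up U = [u_1 | ... | u_1] ∈ R^(3×1). The projector onto W = col(U) is P = U (U^T U)^(-1) U^T.
Compute U^T U =
  [6],
and U^T v = (4).
Solve U^T U · c = U^T v for the coefficients: c = (2/3). The projection is proj_W(v) = U c.
Check: (v - proj_W(v)) · u_1 = 0  (should be 0).
Result: proj_W(v) = (-2/3, 2/3, -4/3).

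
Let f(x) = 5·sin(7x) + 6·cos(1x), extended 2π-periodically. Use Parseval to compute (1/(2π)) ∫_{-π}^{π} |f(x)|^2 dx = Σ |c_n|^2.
Σ |c_n|^2 = 61/2

Expand |f|^2 and use orthogonality of {sin(nx), cos(mx)} on [-π, π]:
  ∫_{-π}^{π} sin(nx)^2 dx = π, ∫ cos(mx)^2 dx = π, and cross terms integrate to 0.
So ∫_{-π}^{π} f(x)^2 dx = 5^2 · π + 6^2 · π = (25 + 36)π.
Divide by 2π: (25 + 36)/2 = 61/2.
By Parseval, this equals Σ |c_n|^2.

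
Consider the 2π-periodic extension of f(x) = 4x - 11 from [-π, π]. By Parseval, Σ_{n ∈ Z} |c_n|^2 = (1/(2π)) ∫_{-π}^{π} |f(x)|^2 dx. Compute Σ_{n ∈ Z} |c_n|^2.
Σ |c_n|^2 = 16π^2/3 + 121

Expand and integrate term by term over [-π, π]:
  ∫ (4x)^2 dx = 16·(2π^3/3); ∫ 2·4·(-11)·x dx = 0 (odd integrand); ∫ (-11)^2 dx = 121·2π.
So (1/(2π)) ∫_{-π}^{π} (4x - 11)^2 dx = 16π^2/3 + 121 = 16π^2/3 + 121.
Parseval ⇒ Σ |c_n|^2 = 16π^2/3 + 121.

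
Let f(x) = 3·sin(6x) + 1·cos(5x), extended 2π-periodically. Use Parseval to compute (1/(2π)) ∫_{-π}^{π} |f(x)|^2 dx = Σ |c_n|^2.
Σ |c_n|^2 = 5

Expand |f|^2 and use orthogonality of {sin(nx), cos(mx)} on [-π, π]:
  ∫_{-π}^{π} sin(nx)^2 dx = π, ∫ cos(mx)^2 dx = π, and cross terms integrate to 0.
So ∫_{-π}^{π} f(x)^2 dx = 3^2 · π + 1^2 · π = (9 + 1)π.
Divide by 2π: (9 + 1)/2 = 5.
By Parseval, this equals Σ |c_n|^2.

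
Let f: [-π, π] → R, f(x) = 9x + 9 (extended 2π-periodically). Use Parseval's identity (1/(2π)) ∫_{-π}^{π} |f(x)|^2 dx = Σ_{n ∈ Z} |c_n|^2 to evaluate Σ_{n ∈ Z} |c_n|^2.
Σ |c_n|^2 = 27π^2 + 81

Expand and integrate term by term over [-π, π]:
  ∫ (9x)^2 dx = 81·(2π^3/3); ∫ 2·9·(9)·x dx = 0 (odd integrand); ∫ 9^2 dx = 81·2π.
So (1/(2π)) ∫_{-π}^{π} (9x + 9)^2 dx = 81π^2/3 + 81 = 27π^2 + 81.
Parseval ⇒ Σ |c_n|^2 = 27π^2 + 81.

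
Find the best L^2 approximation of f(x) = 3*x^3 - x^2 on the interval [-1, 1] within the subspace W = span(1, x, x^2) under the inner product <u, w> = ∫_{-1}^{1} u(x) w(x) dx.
g(x) = -x^2 + 9*x/5

The best approximation g ∈ W is the orthogonal projection of f onto W. Writing g = a_0 + a_1 x + a_2 x^2, the coefficients solve the normal equations G · a = b where
  G_{ij} = <φ_i, φ_j> and b_i = <f, φ_i>, with φ_0 = 1, φ_1 = x, φ_2 = x^2.
G =
  [2, 0, 2/3]
  [0, 2/3, 0]
  [2/3, 0, 2/5],
b = (-2/3, 6/5, -2/5).
Solving gives a_0 = 0, a_1 = 9/5, a_2 = -1, so
  g(x) = -x^2 + 9*x/5.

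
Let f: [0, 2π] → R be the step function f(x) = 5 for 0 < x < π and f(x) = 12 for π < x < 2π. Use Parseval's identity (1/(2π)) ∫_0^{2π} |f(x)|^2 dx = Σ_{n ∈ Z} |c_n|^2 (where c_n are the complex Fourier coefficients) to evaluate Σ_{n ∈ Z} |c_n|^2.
Σ |c_n|^2 = 169/2

Parseval equates the L^2 energy of f (normalised by 1/(2π)) with the ℓ^2 sum of its Fourier coefficients: (1/(2π)) ∫_0^{2π} |f|^2 = Σ |c_n|^2.
Compute the left side: (1/(2π)) [∫_0^π 5^2 dx + ∫_π^{2π} 12^2 dx] = (1/(2π)) · (25π + 144π) = (25 + 144)/2 = 169/2.
So Σ_{n ∈ Z} |c_n|^2 = 169/2.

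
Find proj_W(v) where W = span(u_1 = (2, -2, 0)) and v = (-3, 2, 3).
proj_W(v) = (-5/2, 5/2, 0)

Set up U = [u_1 | ... | u_1] ∈ R^(3×1). The projector onto W = col(U) is P = U (U^T U)^(-1) U^T.
Compute U^T U =
  [8],
and U^T v = (-10).
Solve U^T U · c = U^T v for the coefficients: c = (-5/4). The projection is proj_W(v) = U c.
Check: (v - proj_W(v)) · u_1 = 0  (should be 0).
Result: proj_W(v) = (-5/2, 5/2, 0).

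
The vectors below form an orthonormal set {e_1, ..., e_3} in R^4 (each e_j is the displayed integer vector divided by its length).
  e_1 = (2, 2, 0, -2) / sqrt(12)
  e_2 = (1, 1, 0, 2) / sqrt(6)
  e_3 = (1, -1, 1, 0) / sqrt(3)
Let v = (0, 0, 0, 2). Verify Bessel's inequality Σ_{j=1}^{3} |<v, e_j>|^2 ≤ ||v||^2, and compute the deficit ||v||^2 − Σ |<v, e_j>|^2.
Σ |<v, e_j>|^2 = 4; ||v||^2 = 4; deficit = 0

Write each e_j = u_j / sqrt(<u_j, u_j>) where u_j is the displayed integer vector. Then <v, e_j> = <v, u_j> / sqrt(<u_j, u_j>), so |<v, e_j>|^2 = <v, u_j>^2 / <u_j, u_j>.
Coefficients: <v, e_1> = -4/sqrt(12), <v, e_2> = 4/sqrt(6), <v, e_3> = 0/sqrt(3).
Square and sum: Σ |<v, e_j>|^2 = 4.
Compute ||v||^2 = v·v = 4.
Deficit = 4 − 4 = 0 ≥ 0, confirming Bessel's inequality. (The deficit equals ||v − Σ <v,e_j> e_j||^2, the squared distance from v to span{e_j}.)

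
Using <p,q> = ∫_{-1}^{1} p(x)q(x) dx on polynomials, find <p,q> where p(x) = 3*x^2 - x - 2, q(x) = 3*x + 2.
<p,q> = -6

Expand the product: p(x)·q(x) = 9*x^3 + 3*x^2 - 8*x - 4.
∫_{-1}^{1} of each monomial x^k gives [2/(k+1) if k even, 0 if k odd]. Integrating term-by-term (or equivalently evaluating the antiderivative F(x) = 9*x^4/4 + x^3 - 4*x^2 - 4*x at the endpoints):
  F(1) − F(−1) = -19/4 − (5/4) = -6.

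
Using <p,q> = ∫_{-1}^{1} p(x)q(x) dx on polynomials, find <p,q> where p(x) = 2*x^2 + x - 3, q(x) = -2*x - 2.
<p,q> = 8

Expand the product: p(x)·q(x) = -4*x^3 - 6*x^2 + 4*x + 6.
∫_{-1}^{1} of each monomial x^k gives [2/(k+1) if k even, 0 if k odd]. Integrating term-by-term (or equivalently evaluating the antiderivative F(x) = -x^4 - 2*x^3 + 2*x^2 + 6*x at the endpoints):
  F(1) − F(−1) = 5 − (-3) = 8.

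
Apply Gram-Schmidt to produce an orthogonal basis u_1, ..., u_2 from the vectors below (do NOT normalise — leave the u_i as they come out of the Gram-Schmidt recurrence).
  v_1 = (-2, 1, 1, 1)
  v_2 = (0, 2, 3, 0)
Orthogonal basis:
  u_1 = (-2, 1, 1, 1)
  u_2 = (10/7, 9/7, 16/7, -5/7)

Apply the Gram-Schmidt recurrence
  u_1 = v_1
  u_i = v_i − Σ_{j<i} ((v_i · u_j) / (u_j · u_j)) · u_j.

Step by step this gives:
  u_1 = (-2, 1, 1, 1)
  u_2 = (10/7, 9/7, 16/7, -5/7)

Orthogonality check:
  u_2 · u_1 = 0 (should be 0)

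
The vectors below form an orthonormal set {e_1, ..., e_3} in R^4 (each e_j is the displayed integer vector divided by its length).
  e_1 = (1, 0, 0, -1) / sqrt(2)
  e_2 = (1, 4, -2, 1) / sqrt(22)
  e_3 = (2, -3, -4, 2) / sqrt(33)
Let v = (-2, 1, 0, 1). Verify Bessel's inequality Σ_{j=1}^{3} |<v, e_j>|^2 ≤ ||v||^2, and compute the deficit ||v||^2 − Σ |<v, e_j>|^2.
Σ |<v, e_j>|^2 = 17/3; ||v||^2 = 6; deficit = 1/3

Write each e_j = u_j / sqrt(<u_j, u_j>) where u_j is the displayed integer vector. Then <v, e_j> = <v, u_j> / sqrt(<u_j, u_j>), so |<v, e_j>|^2 = <v, u_j>^2 / <u_j, u_j>.
Coefficients: <v, e_1> = -3/sqrt(2), <v, e_2> = 3/sqrt(22), <v, e_3> = -5/sqrt(33).
Square and sum: Σ |<v, e_j>|^2 = 17/3.
Compute ||v||^2 = v·v = 6.
Deficit = 6 − 17/3 = 1/3 ≥ 0, confirming Bessel's inequality. (The deficit equals ||v − Σ <v,e_j> e_j||^2, the squared distance from v to span{e_j}.)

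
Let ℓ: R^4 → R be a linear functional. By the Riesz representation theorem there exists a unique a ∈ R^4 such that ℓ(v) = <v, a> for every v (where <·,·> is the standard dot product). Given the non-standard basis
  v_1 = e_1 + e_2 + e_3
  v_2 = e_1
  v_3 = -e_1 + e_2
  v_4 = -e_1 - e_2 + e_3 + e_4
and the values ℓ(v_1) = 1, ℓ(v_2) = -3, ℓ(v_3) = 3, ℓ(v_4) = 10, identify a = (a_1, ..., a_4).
a = (-3, 0, 4, 3)

Write a = (a_1, ..., a_4) in the standard basis. For each basis vector v_i, ℓ(v_i) = <v_i, a> is a linear equation in the a_j's. Collect the n equations into a matrix system V a = ℓ, where row i of V is v_i (expressed in the standard basis). Since V is invertible (lower-triangular with 1s on the diagonal, up to permutation), solve by back-substitution:
  V =
[[1, 1, 1, 0],
 [1, 0, 0, 0],
 [-1, 1, 0, 0],
 [-1, -1, 1, 1]]
  V a = (1, -3, 3, 10)
Solving gives a = (-3, 0, 4, 3).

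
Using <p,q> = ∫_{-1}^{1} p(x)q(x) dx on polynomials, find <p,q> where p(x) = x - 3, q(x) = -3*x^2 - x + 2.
<p,q> = -20/3

Expand the product: p(x)·q(x) = -3*x^3 + 8*x^2 + 5*x - 6.
∫_{-1}^{1} of each monomial x^k gives [2/(k+1) if k even, 0 if k odd]. Integrating term-by-term (or equivalently evaluating the antiderivative F(x) = -3*x^4/4 + 8*x^3/3 + 5*x^2/2 - 6*x at the endpoints):
  F(1) − F(−1) = -19/12 − (61/12) = -20/3.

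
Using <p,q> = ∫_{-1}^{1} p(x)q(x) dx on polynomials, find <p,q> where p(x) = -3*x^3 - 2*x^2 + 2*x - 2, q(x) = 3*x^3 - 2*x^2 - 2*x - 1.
<p,q> = 962/105

Expand the product: p(x)·q(x) = -9*x^6 + 16*x^4 - 3*x^3 + 2*x^2 + 2*x + 2.
∫_{-1}^{1} of each monomial x^k gives [2/(k+1) if k even, 0 if k odd]. Integrating term-by-term (or equivalently evaluating the antiderivative F(x) = -9*x^7/7 + 16*x^5/5 - 3*x^4/4 + 2*x^3/3 + x^2 + 2*x at the endpoints):
  F(1) − F(−1) = 2029/420 − (-1819/420) = 962/105.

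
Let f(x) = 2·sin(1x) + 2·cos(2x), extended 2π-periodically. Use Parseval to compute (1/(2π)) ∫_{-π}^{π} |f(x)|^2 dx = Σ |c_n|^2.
Σ |c_n|^2 = 4

Expand |f|^2 and use orthogonality of {sin(nx), cos(mx)} on [-π, π]:
  ∫_{-π}^{π} sin(nx)^2 dx = π, ∫ cos(mx)^2 dx = π, and cross terms integrate to 0.
So ∫_{-π}^{π} f(x)^2 dx = 2^2 · π + 2^2 · π = (4 + 4)π.
Divide by 2π: (4 + 4)/2 = 4.
By Parseval, this equals Σ |c_n|^2.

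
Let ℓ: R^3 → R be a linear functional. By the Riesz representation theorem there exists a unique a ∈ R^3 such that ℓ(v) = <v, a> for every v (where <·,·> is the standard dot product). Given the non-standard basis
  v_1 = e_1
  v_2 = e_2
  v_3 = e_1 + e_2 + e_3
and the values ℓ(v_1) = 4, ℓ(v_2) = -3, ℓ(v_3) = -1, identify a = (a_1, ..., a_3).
a = (4, -3, -2)

Write a = (a_1, ..., a_3) in the standard basis. For each basis vector v_i, ℓ(v_i) = <v_i, a> is a linear equation in the a_j's. Collect the n equations into a matrix system V a = ℓ, where row i of V is v_i (expressed in the standard basis). Since V is invertible (lower-triangular with 1s on the diagonal, up to permutation), solve by back-substitution:
  V =
[[1, 0, 0],
 [0, 1, 0],
 [1, 1, 1]]
  V a = (4, -3, -1)
Solving gives a = (4, -3, -2).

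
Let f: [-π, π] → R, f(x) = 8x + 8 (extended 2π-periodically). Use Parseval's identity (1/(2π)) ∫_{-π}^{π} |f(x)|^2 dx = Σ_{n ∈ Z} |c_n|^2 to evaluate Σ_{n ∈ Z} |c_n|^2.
Σ |c_n|^2 = 64π^2/3 + 64

Expand and integrate term by term over [-π, π]:
  ∫ (8x)^2 dx = 64·(2π^3/3); ∫ 2·8·(8)·x dx = 0 (odd integrand); ∫ 8^2 dx = 64·2π.
So (1/(2π)) ∫_{-π}^{π} (8x + 8)^2 dx = 64π^2/3 + 64 = 64π^2/3 + 64.
Parseval ⇒ Σ |c_n|^2 = 64π^2/3 + 64.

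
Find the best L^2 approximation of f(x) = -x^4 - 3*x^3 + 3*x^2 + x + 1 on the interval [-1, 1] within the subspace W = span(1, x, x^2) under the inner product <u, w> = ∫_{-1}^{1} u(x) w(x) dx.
g(x) = 15*x^2/7 - 4*x/5 + 38/35

The best approximation g ∈ W is the orthogonal projection of f onto W. Writing g = a_0 + a_1 x + a_2 x^2, the coefficients solve the normal equations G · a = b where
  G_{ij} = <φ_i, φ_j> and b_i = <f, φ_i>, with φ_0 = 1, φ_1 = x, φ_2 = x^2.
G =
  [2, 0, 2/3]
  [0, 2/3, 0]
  [2/3, 0, 2/5],
b = (18/5, -8/15, 166/105).
Solving gives a_0 = 38/35, a_1 = -4/5, a_2 = 15/7, so
  g(x) = 15*x^2/7 - 4*x/5 + 38/35.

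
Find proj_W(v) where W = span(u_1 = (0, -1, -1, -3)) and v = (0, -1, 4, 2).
proj_W(v) = (0, 9/11, 9/11, 27/11)

Set up U = [u_1 | ... | u_1] ∈ R^(4×1). The projector onto W = col(U) is P = U (U^T U)^(-1) U^T.
Compute U^T U =
  [11],
and U^T v = (-9).
Solve U^T U · c = U^T v for the coefficients: c = (-9/11). The projection is proj_W(v) = U c.
Check: (v - proj_W(v)) · u_1 = 0  (should be 0).
Result: proj_W(v) = (0, 9/11, 9/11, 27/11).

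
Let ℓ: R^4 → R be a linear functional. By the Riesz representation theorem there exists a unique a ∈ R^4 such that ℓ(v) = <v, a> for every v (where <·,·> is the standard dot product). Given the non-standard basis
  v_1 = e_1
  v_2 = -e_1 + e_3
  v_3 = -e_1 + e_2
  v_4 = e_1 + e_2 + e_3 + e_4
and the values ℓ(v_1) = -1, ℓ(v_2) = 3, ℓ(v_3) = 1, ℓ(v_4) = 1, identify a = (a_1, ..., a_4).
a = (-1, 0, 2, 0)

Write a = (a_1, ..., a_4) in the standard basis. For each basis vector v_i, ℓ(v_i) = <v_i, a> is a linear equation in the a_j's. Collect the n equations into a matrix system V a = ℓ, where row i of V is v_i (expressed in the standard basis). Since V is invertible (lower-triangular with 1s on the diagonal, up to permutation), solve by back-substitution:
  V =
[[1, 0, 0, 0],
 [-1, 0, 1, 0],
 [-1, 1, 0, 0],
 [1, 1, 1, 1]]
  V a = (-1, 3, 1, 1)
Solving gives a = (-1, 0, 2, 0).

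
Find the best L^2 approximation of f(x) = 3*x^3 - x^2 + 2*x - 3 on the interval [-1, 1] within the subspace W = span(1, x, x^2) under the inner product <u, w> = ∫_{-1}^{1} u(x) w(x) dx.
g(x) = -x^2 + 19*x/5 - 3

The best approximation g ∈ W is the orthogonal projection of f onto W. Writing g = a_0 + a_1 x + a_2 x^2, the coefficients solve the normal equations G · a = b where
  G_{ij} = <φ_i, φ_j> and b_i = <f, φ_i>, with φ_0 = 1, φ_1 = x, φ_2 = x^2.
G =
  [2, 0, 2/3]
  [0, 2/3, 0]
  [2/3, 0, 2/5],
b = (-20/3, 38/15, -12/5).
Solving gives a_0 = -3, a_1 = 19/5, a_2 = -1, so
  g(x) = -x^2 + 19*x/5 - 3.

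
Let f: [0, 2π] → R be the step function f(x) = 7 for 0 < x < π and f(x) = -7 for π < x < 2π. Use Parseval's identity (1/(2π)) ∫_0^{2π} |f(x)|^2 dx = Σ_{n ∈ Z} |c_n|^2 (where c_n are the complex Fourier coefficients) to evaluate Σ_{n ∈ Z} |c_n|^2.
Σ |c_n|^2 = 49

Parseval equates the L^2 energy of f (normalised by 1/(2π)) with the ℓ^2 sum of its Fourier coefficients: (1/(2π)) ∫_0^{2π} |f|^2 = Σ |c_n|^2.
Compute the left side: (1/(2π)) [∫_0^π 7^2 dx + ∫_π^{2π} (-7)^2 dx] = (1/(2π)) · (49π + 49π) = (49 + 49)/2 = 49.
So Σ_{n ∈ Z} |c_n|^2 = 49.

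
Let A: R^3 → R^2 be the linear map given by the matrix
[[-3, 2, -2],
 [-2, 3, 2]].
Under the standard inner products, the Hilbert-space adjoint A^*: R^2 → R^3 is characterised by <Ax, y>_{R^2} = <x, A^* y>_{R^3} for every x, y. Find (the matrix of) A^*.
A^* = A^T =
[[-3, -2],
 [2, 3],
 [-2, 2]]

For real matrices with standard dot products, the defining identity <Ax, y> = <x, A^* y> gives (Ax)^T y = x^T (A^*) y, i.e. x^T A^T y = x^T (A^*) y. Since this holds for all x, y, we must have A^* = A^T. Therefore
A^* =
[[-3, -2],
 [2, 3],
 [-2, 2]].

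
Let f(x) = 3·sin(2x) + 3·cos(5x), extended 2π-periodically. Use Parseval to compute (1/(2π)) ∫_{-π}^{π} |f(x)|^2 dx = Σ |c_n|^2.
Σ |c_n|^2 = 9

Expand |f|^2 and use orthogonality of {sin(nx), cos(mx)} on [-π, π]:
  ∫_{-π}^{π} sin(nx)^2 dx = π, ∫ cos(mx)^2 dx = π, and cross terms integrate to 0.
So ∫_{-π}^{π} f(x)^2 dx = 3^2 · π + 3^2 · π = (9 + 9)π.
Divide by 2π: (9 + 9)/2 = 9.
By Parseval, this equals Σ |c_n|^2.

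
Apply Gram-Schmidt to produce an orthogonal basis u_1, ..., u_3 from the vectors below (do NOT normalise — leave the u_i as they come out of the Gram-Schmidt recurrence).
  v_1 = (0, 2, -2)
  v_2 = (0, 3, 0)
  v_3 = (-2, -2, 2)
Orthogonal basis:
  u_1 = (0, 2, -2)
  u_2 = (0, 3/2, 3/2)
  u_3 = (-2, 0, 0)

Apply the Gram-Schmidt recurrence
  u_1 = v_1
  u_i = v_i − Σ_{j<i} ((v_i · u_j) / (u_j · u_j)) · u_j.

Step by step this gives:
  u_1 = (0, 2, -2)
  u_2 = (0, 3/2, 3/2)
  u_3 = (-2, 0, 0)

Orthogonality check:
  u_2 · u_1 = 0 (should be 0)
  u_3 · u_1 = 0 (should be 0)
  u_3 · u_2 = 0 (should be 0)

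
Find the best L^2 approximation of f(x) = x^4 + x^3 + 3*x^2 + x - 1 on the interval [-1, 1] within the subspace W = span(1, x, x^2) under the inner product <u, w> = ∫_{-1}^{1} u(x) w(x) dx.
g(x) = 27*x^2/7 + 8*x/5 - 38/35

The best approximation g ∈ W is the orthogonal projection of f onto W. Writing g = a_0 + a_1 x + a_2 x^2, the coefficients solve the normal equations G · a = b where
  G_{ij} = <φ_i, φ_j> and b_i = <f, φ_i>, with φ_0 = 1, φ_1 = x, φ_2 = x^2.
G =
  [2, 0, 2/3]
  [0, 2/3, 0]
  [2/3, 0, 2/5],
b = (2/5, 16/15, 86/105).
Solving gives a_0 = -38/35, a_1 = 8/5, a_2 = 27/7, so
  g(x) = 27*x^2/7 + 8*x/5 - 38/35.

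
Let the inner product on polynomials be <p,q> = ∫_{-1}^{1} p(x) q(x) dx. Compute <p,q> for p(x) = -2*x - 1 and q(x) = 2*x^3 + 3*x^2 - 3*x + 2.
<p,q> = -18/5

Expand the product: p(x)·q(x) = -4*x^4 - 8*x^3 + 3*x^2 - x - 2.
∫_{-1}^{1} of each monomial x^k gives [2/(k+1) if k even, 0 if k odd]. Integrating term-by-term (or equivalently evaluating the antiderivative F(x) = -4*x^5/5 - 2*x^4 + x^3 - x^2/2 - 2*x at the endpoints):
  F(1) − F(−1) = -43/10 − (-7/10) = -18/5.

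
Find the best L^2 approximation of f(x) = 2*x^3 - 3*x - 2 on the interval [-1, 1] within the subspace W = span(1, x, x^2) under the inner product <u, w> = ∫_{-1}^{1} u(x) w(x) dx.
g(x) = -9*x/5 - 2

The best approximation g ∈ W is the orthogonal projection of f onto W. Writing g = a_0 + a_1 x + a_2 x^2, the coefficients solve the normal equations G · a = b where
  G_{ij} = <φ_i, φ_j> and b_i = <f, φ_i>, with φ_0 = 1, φ_1 = x, φ_2 = x^2.
G =
  [2, 0, 2/3]
  [0, 2/3, 0]
  [2/3, 0, 2/5],
b = (-4, -6/5, -4/3).
Solving gives a_0 = -2, a_1 = -9/5, a_2 = 0, so
  g(x) = -9*x/5 - 2.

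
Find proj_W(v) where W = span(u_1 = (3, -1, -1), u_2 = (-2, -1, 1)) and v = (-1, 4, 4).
proj_W(v) = (-37/15, 49/15, 1/3)

Set up U = [u_1 | ... | u_2] ∈ R^(3×2). The projector onto W = col(U) is P = U (U^T U)^(-1) U^T.
Compute U^T U =
  [11, -6]
  [-6, 6],
and U^T v = (-11, 2).
Solve U^T U · c = U^T v for the coefficients: c = (-9/5, -22/15). The projection is proj_W(v) = U c.
Check: (v - proj_W(v)) · u_1 = 0  (should be 0).
Check: (v - proj_W(v)) · u_2 = 0  (should be 0).
Result: proj_W(v) = (-37/15, 49/15, 1/3).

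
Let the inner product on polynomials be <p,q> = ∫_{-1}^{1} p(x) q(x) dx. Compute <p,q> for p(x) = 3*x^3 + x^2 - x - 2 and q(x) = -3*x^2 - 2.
<p,q> = 142/15

Expand the product: p(x)·q(x) = -9*x^5 - 3*x^4 - 3*x^3 + 4*x^2 + 2*x + 4.
∫_{-1}^{1} of each monomial x^k gives [2/(k+1) if k even, 0 if k odd]. Integrating term-by-term (or equivalently evaluating the antiderivative F(x) = -3*x^6/2 - 3*x^5/5 - 3*x^4/4 + 4*x^3/3 + x^2 + 4*x at the endpoints):
  F(1) − F(−1) = 209/60 − (-359/60) = 142/15.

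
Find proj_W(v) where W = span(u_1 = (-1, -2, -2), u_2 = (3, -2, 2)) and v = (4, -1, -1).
proj_W(v) = (2, -2, 1)

Set up U = [u_1 | ... | u_2] ∈ R^(3×2). The projector onto W = col(U) is P = U (U^T U)^(-1) U^T.
Compute U^T U =
  [9, -3]
  [-3, 17],
and U^T v = (0, 12).
Solve U^T U · c = U^T v for the coefficients: c = (1/4, 3/4). The projection is proj_W(v) = U c.
Check: (v - proj_W(v)) · u_1 = 0  (should be 0).
Check: (v - proj_W(v)) · u_2 = 0  (should be 0).
Result: proj_W(v) = (2, -2, 1).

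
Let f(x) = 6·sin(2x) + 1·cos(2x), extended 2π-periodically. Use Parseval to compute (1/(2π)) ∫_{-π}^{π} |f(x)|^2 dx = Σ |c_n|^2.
Σ |c_n|^2 = 37/2

Expand |f|^2 and use orthogonality of {sin(nx), cos(mx)} on [-π, π]:
  ∫_{-π}^{π} sin(nx)^2 dx = π, ∫ cos(mx)^2 dx = π, and cross terms integrate to 0.
So ∫_{-π}^{π} f(x)^2 dx = 6^2 · π + 1^2 · π = (36 + 1)π.
Divide by 2π: (36 + 1)/2 = 37/2.
By Parseval, this equals Σ |c_n|^2.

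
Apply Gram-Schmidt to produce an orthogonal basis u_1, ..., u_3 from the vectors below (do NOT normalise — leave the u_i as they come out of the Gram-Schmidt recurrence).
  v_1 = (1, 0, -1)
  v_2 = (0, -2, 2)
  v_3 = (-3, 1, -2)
Orthogonal basis:
  u_1 = (1, 0, -1)
  u_2 = (1, -2, 1)
  u_3 = (-4/3, -4/3, -4/3)

Apply the Gram-Schmidt recurrence
  u_1 = v_1
  u_i = v_i − Σ_{j<i} ((v_i · u_j) / (u_j · u_j)) · u_j.

Step by step this gives:
  u_1 = (1, 0, -1)
  u_2 = (1, -2, 1)
  u_3 = (-4/3, -4/3, -4/3)

Orthogonality check:
  u_2 · u_1 = 0 (should be 0)
  u_3 · u_1 = 0 (should be 0)
  u_3 · u_2 = 0 (should be 0)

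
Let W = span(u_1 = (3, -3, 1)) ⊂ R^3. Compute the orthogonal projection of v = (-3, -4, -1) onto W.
proj_W(v) = (6/19, -6/19, 2/19)

Set up U = [u_1 | ... | u_1] ∈ R^(3×1). The projector onto W = col(U) is P = U (U^T U)^(-1) U^T.
Compute U^T U =
  [19],
and U^T v = (2).
Solve U^T U · c = U^T v for the coefficients: c = (2/19). The projection is proj_W(v) = U c.
Check: (v - proj_W(v)) · u_1 = 0  (should be 0).
Result: proj_W(v) = (6/19, -6/19, 2/19).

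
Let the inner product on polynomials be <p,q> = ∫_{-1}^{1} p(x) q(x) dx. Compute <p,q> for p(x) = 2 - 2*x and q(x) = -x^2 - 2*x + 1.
<p,q> = 16/3

Expand the product: p(x)·q(x) = 2*x^3 + 2*x^2 - 6*x + 2.
∫_{-1}^{1} of each monomial x^k gives [2/(k+1) if k even, 0 if k odd]. Integrating term-by-term (or equivalently evaluating the antiderivative F(x) = x^4/2 + 2*x^3/3 - 3*x^2 + 2*x at the endpoints):
  F(1) − F(−1) = 1/6 − (-31/6) = 16/3.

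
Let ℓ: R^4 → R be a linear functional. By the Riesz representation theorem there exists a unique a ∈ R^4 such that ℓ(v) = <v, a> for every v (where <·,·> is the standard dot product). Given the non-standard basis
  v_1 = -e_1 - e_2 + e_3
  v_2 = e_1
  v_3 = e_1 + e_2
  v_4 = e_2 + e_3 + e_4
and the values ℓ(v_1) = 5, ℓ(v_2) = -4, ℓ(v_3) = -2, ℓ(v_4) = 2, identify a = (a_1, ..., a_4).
a = (-4, 2, 3, -3)

Write a = (a_1, ..., a_4) in the standard basis. For each basis vector v_i, ℓ(v_i) = <v_i, a> is a linear equation in the a_j's. Collect the n equations into a matrix system V a = ℓ, where row i of V is v_i (expressed in the standard basis). Since V is invertible (lower-triangular with 1s on the diagonal, up to permutation), solve by back-substitution:
  V =
[[-1, -1, 1, 0],
 [1, 0, 0, 0],
 [1, 1, 0, 0],
 [0, 1, 1, 1]]
  V a = (5, -4, -2, 2)
Solving gives a = (-4, 2, 3, -3).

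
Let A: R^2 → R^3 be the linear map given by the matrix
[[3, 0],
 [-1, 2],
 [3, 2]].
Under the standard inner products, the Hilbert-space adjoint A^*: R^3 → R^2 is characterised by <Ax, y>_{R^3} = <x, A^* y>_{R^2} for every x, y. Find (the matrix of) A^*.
A^* = A^T =
[[3, -1, 3],
 [0, 2, 2]]

For real matrices with standard dot products, the defining identity <Ax, y> = <x, A^* y> gives (Ax)^T y = x^T (A^*) y, i.e. x^T A^T y = x^T (A^*) y. Since this holds for all x, y, we must have A^* = A^T. Therefore
A^* =
[[3, -1, 3],
 [0, 2, 2]].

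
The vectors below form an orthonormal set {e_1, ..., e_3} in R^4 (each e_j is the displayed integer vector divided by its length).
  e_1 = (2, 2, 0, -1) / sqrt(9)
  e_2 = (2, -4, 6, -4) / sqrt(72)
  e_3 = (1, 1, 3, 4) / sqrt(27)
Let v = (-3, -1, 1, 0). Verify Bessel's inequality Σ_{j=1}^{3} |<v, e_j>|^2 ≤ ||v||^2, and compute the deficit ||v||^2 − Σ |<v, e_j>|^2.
Σ |<v, e_j>|^2 = 199/27; ||v||^2 = 11; deficit = 98/27

Write each e_j = u_j / sqrt(<u_j, u_j>) where u_j is the displayed integer vector. Then <v, e_j> = <v, u_j> / sqrt(<u_j, u_j>), so |<v, e_j>|^2 = <v, u_j>^2 / <u_j, u_j>.
Coefficients: <v, e_1> = -8/sqrt(9), <v, e_2> = 4/sqrt(72), <v, e_3> = -1/sqrt(27).
Square and sum: Σ |<v, e_j>|^2 = 199/27.
Compute ||v||^2 = v·v = 11.
Deficit = 11 − 199/27 = 98/27 ≥ 0, confirming Bessel's inequality. (The deficit equals ||v − Σ <v,e_j> e_j||^2, the squared distance from v to span{e_j}.)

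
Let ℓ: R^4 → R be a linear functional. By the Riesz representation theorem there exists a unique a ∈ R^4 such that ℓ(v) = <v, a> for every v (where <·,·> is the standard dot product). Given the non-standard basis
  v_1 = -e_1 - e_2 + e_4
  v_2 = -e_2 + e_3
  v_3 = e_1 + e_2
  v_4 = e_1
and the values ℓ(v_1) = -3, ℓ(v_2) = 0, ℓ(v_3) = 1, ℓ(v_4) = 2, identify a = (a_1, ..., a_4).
a = (2, -1, -1, -2)

Write a = (a_1, ..., a_4) in the standard basis. For each basis vector v_i, ℓ(v_i) = <v_i, a> is a linear equation in the a_j's. Collect the n equations into a matrix system V a = ℓ, where row i of V is v_i (expressed in the standard basis). Since V is invertible (lower-triangular with 1s on the diagonal, up to permutation), solve by back-substitution:
  V =
[[-1, -1, 0, 1],
 [0, -1, 1, 0],
 [1, 1, 0, 0],
 [1, 0, 0, 0]]
  V a = (-3, 0, 1, 2)
Solving gives a = (2, -1, -1, -2).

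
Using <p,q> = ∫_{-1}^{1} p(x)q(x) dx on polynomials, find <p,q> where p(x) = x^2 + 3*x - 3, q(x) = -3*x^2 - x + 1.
<p,q> = -38/15

Expand the product: p(x)·q(x) = -3*x^4 - 10*x^3 + 7*x^2 + 6*x - 3.
∫_{-1}^{1} of each monomial x^k gives [2/(k+1) if k even, 0 if k odd]. Integrating term-by-term (or equivalently evaluating the antiderivative F(x) = -3*x^5/5 - 5*x^4/2 + 7*x^3/3 + 3*x^2 - 3*x at the endpoints):
  F(1) − F(−1) = -23/30 − (53/30) = -38/15.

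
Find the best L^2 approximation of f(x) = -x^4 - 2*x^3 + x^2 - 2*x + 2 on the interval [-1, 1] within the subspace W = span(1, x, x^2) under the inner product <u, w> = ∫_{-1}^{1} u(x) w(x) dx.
g(x) = x^2/7 - 16*x/5 + 73/35

The best approximation g ∈ W is the orthogonal projection of f onto W. Writing g = a_0 + a_1 x + a_2 x^2, the coefficients solve the normal equations G · a = b where
  G_{ij} = <φ_i, φ_j> and b_i = <f, φ_i>, with φ_0 = 1, φ_1 = x, φ_2 = x^2.
G =
  [2, 0, 2/3]
  [0, 2/3, 0]
  [2/3, 0, 2/5],
b = (64/15, -32/15, 152/105).
Solving gives a_0 = 73/35, a_1 = -16/5, a_2 = 1/7, so
  g(x) = x^2/7 - 16*x/5 + 73/35.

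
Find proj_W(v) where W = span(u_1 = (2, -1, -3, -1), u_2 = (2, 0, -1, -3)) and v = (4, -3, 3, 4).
proj_W(v) = (-43/55, -21/55, -41/110, 213/110)

Set up U = [u_1 | ... | u_2] ∈ R^(4×2). The projector onto W = col(U) is P = U (U^T U)^(-1) U^T.
Compute U^T U =
  [15, 10]
  [10, 14],
and U^T v = (-2, -7).
Solve U^T U · c = U^T v for the coefficients: c = (21/55, -17/22). The projection is proj_W(v) = U c.
Check: (v - proj_W(v)) · u_1 = 0  (should be 0).
Check: (v - proj_W(v)) · u_2 = 0  (should be 0).
Result: proj_W(v) = (-43/55, -21/55, -41/110, 213/110).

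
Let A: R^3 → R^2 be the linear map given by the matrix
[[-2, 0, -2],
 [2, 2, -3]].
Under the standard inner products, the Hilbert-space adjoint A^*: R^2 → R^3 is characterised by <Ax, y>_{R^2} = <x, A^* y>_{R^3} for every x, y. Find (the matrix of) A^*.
A^* = A^T =
[[-2, 2],
 [0, 2],
 [-2, -3]]

For real matrices with standard dot products, the defining identity <Ax, y> = <x, A^* y> gives (Ax)^T y = x^T (A^*) y, i.e. x^T A^T y = x^T (A^*) y. Since this holds for all x, y, we must have A^* = A^T. Therefore
A^* =
[[-2, 2],
 [0, 2],
 [-2, -3]].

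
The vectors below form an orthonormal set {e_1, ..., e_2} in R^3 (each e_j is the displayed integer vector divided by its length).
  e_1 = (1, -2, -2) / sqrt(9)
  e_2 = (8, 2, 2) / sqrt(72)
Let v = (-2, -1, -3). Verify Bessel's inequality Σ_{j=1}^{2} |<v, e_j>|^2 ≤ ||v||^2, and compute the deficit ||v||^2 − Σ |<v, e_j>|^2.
Σ |<v, e_j>|^2 = 12; ||v||^2 = 14; deficit = 2

Write each e_j = u_j / sqrt(<u_j, u_j>) where u_j is the displayed integer vector. Then <v, e_j> = <v, u_j> / sqrt(<u_j, u_j>), so |<v, e_j>|^2 = <v, u_j>^2 / <u_j, u_j>.
Coefficients: <v, e_1> = 6/sqrt(9), <v, e_2> = -24/sqrt(72).
Square and sum: Σ |<v, e_j>|^2 = 12.
Compute ||v||^2 = v·v = 14.
Deficit = 14 − 12 = 2 ≥ 0, confirming Bessel's inequality. (The deficit equals ||v − Σ <v,e_j> e_j||^2, the squared distance from v to span{e_j}.)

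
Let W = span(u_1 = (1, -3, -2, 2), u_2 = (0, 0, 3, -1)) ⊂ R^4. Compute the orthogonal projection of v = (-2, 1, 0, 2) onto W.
proj_W(v) = (-13/58, 39/58, -20/29, -2/29)

Set up U = [u_1 | ... | u_2] ∈ R^(4×2). The projector onto W = col(U) is P = U (U^T U)^(-1) U^T.
Compute U^T U =
  [18, -8]
  [-8, 10],
and U^T v = (-1, -2).
Solve U^T U · c = U^T v for the coefficients: c = (-13/58, -11/29). The projection is proj_W(v) = U c.
Check: (v - proj_W(v)) · u_1 = 0  (should be 0).
Check: (v - proj_W(v)) · u_2 = 0  (should be 0).
Result: proj_W(v) = (-13/58, 39/58, -20/29, -2/29).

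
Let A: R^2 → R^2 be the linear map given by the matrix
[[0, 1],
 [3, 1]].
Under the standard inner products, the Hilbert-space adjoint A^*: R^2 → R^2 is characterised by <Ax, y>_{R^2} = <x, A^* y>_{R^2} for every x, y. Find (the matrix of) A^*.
A^* = A^T =
[[0, 3],
 [1, 1]]

For real matrices with standard dot products, the defining identity <Ax, y> = <x, A^* y> gives (Ax)^T y = x^T (A^*) y, i.e. x^T A^T y = x^T (A^*) y. Since this holds for all x, y, we must have A^* = A^T. Therefore
A^* =
[[0, 3],
 [1, 1]].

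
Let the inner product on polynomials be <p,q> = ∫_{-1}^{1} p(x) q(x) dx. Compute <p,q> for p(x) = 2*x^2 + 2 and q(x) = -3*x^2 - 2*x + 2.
<p,q> = 64/15

Expand the product: p(x)·q(x) = -6*x^4 - 4*x^3 - 2*x^2 - 4*x + 4.
∫_{-1}^{1} of each monomial x^k gives [2/(k+1) if k even, 0 if k odd]. Integrating term-by-term (or equivalently evaluating the antiderivative F(x) = -6*x^5/5 - x^4 - 2*x^3/3 - 2*x^2 + 4*x at the endpoints):
  F(1) − F(−1) = -13/15 − (-77/15) = 64/15.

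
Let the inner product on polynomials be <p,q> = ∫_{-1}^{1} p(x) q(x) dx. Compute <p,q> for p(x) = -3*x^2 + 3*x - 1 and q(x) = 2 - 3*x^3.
<p,q> = -58/5

Expand the product: p(x)·q(x) = 9*x^5 - 9*x^4 + 3*x^3 - 6*x^2 + 6*x - 2.
∫_{-1}^{1} of each monomial x^k gives [2/(k+1) if k even, 0 if k odd]. Integrating term-by-term (or equivalently evaluating the antiderivative F(x) = 3*x^6/2 - 9*x^5/5 + 3*x^4/4 - 2*x^3 + 3*x^2 - 2*x at the endpoints):
  F(1) − F(−1) = -11/20 − (221/20) = -58/5.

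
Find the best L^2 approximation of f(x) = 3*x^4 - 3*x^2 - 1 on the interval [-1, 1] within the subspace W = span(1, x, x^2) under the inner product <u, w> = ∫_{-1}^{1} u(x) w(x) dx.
g(x) = -3*x^2/7 - 44/35

The best approximation g ∈ W is the orthogonal projection of f onto W. Writing g = a_0 + a_1 x + a_2 x^2, the coefficients solve the normal equations G · a = b where
  G_{ij} = <φ_i, φ_j> and b_i = <f, φ_i>, with φ_0 = 1, φ_1 = x, φ_2 = x^2.
G =
  [2, 0, 2/3]
  [0, 2/3, 0]
  [2/3, 0, 2/5],
b = (-14/5, 0, -106/105).
Solving gives a_0 = -44/35, a_1 = 0, a_2 = -3/7, so
  g(x) = -3*x^2/7 - 44/35.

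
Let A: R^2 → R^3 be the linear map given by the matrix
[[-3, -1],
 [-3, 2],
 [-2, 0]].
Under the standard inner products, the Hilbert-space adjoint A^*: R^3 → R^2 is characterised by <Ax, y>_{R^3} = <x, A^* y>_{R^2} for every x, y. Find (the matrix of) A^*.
A^* = A^T =
[[-3, -3, -2],
 [-1, 2, 0]]

For real matrices with standard dot products, the defining identity <Ax, y> = <x, A^* y> gives (Ax)^T y = x^T (A^*) y, i.e. x^T A^T y = x^T (A^*) y. Since this holds for all x, y, we must have A^* = A^T. Therefore
A^* =
[[-3, -3, -2],
 [-1, 2, 0]].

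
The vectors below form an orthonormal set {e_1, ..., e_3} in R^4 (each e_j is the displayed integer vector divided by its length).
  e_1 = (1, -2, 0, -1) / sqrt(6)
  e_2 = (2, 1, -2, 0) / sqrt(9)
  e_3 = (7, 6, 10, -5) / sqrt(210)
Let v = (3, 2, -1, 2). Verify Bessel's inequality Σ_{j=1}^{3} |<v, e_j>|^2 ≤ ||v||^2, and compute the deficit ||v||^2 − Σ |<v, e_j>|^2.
Σ |<v, e_j>|^2 = 4226/315; ||v||^2 = 18; deficit = 1444/315

Write each e_j = u_j / sqrt(<u_j, u_j>) where u_j is the displayed integer vector. Then <v, e_j> = <v, u_j> / sqrt(<u_j, u_j>), so |<v, e_j>|^2 = <v, u_j>^2 / <u_j, u_j>.
Coefficients: <v, e_1> = -3/sqrt(6), <v, e_2> = 10/sqrt(9), <v, e_3> = 13/sqrt(210).
Square and sum: Σ |<v, e_j>|^2 = 4226/315.
Compute ||v||^2 = v·v = 18.
Deficit = 18 − 4226/315 = 1444/315 ≥ 0, confirming Bessel's inequality. (The deficit equals ||v − Σ <v,e_j> e_j||^2, the squared distance from v to span{e_j}.)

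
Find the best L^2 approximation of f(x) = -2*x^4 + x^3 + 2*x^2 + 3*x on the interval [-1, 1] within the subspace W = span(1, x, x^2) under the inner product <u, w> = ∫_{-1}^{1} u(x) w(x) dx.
g(x) = 2*x^2/7 + 18*x/5 + 6/35

The best approximation g ∈ W is the orthogonal projection of f onto W. Writing g = a_0 + a_1 x + a_2 x^2, the coefficients solve the normal equations G · a = b where
  G_{ij} = <φ_i, φ_j> and b_i = <f, φ_i>, with φ_0 = 1, φ_1 = x, φ_2 = x^2.
G =
  [2, 0, 2/3]
  [0, 2/3, 0]
  [2/3, 0, 2/5],
b = (8/15, 12/5, 8/35).
Solving gives a_0 = 6/35, a_1 = 18/5, a_2 = 2/7, so
  g(x) = 2*x^2/7 + 18*x/5 + 6/35.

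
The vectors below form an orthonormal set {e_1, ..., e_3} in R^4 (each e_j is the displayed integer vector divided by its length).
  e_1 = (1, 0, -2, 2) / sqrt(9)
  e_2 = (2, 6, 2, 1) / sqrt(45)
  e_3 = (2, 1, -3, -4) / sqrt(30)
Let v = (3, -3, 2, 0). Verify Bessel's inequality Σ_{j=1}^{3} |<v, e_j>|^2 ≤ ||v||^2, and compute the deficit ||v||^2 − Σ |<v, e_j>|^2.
Σ |<v, e_j>|^2 = 11/6; ||v||^2 = 22; deficit = 121/6

Write each e_j = u_j / sqrt(<u_j, u_j>) where u_j is the displayed integer vector. Then <v, e_j> = <v, u_j> / sqrt(<u_j, u_j>), so |<v, e_j>|^2 = <v, u_j>^2 / <u_j, u_j>.
Coefficients: <v, e_1> = -1/sqrt(9), <v, e_2> = -8/sqrt(45), <v, e_3> = -3/sqrt(30).
Square and sum: Σ |<v, e_j>|^2 = 11/6.
Compute ||v||^2 = v·v = 22.
Deficit = 22 − 11/6 = 121/6 ≥ 0, confirming Bessel's inequality. (The deficit equals ||v − Σ <v,e_j> e_j||^2, the squared distance from v to span{e_j}.)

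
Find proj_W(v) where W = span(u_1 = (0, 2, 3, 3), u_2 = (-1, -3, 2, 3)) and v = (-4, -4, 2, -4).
proj_W(v) = (-302/425, -1694/425, -34/25, -276/425)

Set up U = [u_1 | ... | u_2] ∈ R^(4×2). The projector onto W = col(U) is P = U (U^T U)^(-1) U^T.
Compute U^T U =
  [22, 9]
  [9, 23],
and U^T v = (-14, 8).
Solve U^T U · c = U^T v for the coefficients: c = (-394/425, 302/425). The projection is proj_W(v) = U c.
Check: (v - proj_W(v)) · u_1 = 0  (should be 0).
Check: (v - proj_W(v)) · u_2 = 0  (should be 0).
Result: proj_W(v) = (-302/425, -1694/425, -34/25, -276/425).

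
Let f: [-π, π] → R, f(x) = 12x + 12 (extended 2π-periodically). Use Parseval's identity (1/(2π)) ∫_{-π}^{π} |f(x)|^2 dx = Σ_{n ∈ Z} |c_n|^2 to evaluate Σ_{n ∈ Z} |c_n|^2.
Σ |c_n|^2 = 48π^2 + 144

Expand and integrate term by term over [-π, π]:
  ∫ (12x)^2 dx = 144·(2π^3/3); ∫ 2·12·(12)·x dx = 0 (odd integrand); ∫ 12^2 dx = 144·2π.
So (1/(2π)) ∫_{-π}^{π} (12x + 12)^2 dx = 144π^2/3 + 144 = 48π^2 + 144.
Parseval ⇒ Σ |c_n|^2 = 48π^2 + 144.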